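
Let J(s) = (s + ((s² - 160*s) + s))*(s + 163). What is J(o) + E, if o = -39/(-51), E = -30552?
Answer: -246843192/4913 ≈ -50243.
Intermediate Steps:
o = 13/17 (o = -39*(-1/51) = 13/17 ≈ 0.76471)
J(s) = (163 + s)*(s² - 158*s) (J(s) = (s + (s² - 159*s))*(163 + s) = (s² - 158*s)*(163 + s) = (163 + s)*(s² - 158*s))
J(o) + E = 13*(-25754 + (13/17)² + 5*(13/17))/17 - 30552 = 13*(-25754 + 169/289 + 65/17)/17 - 30552 = (13/17)*(-7441632/289) - 30552 = -96741216/4913 - 30552 = -246843192/4913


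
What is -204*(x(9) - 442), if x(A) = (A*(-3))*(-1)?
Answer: 84660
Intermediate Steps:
x(A) = 3*A (x(A) = -3*A*(-1) = 3*A)
-204*(x(9) - 442) = -204*(3*9 - 442) = -204*(27 - 442) = -204*(-415) = 84660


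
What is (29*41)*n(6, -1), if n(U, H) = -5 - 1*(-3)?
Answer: -2378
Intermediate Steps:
n(U, H) = -2 (n(U, H) = -5 + 3 = -2)
(29*41)*n(6, -1) = (29*41)*(-2) = 1189*(-2) = -2378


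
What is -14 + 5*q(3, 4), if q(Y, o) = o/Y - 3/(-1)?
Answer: 23/3 ≈ 7.6667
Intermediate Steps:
q(Y, o) = 3 + o/Y (q(Y, o) = o/Y - 3*(-1) = o/Y + 3 = 3 + o/Y)
-14 + 5*q(3, 4) = -14 + 5*(3 + 4/3) = -14 + 5*(13/3) = -14 + 65/3 = 23/3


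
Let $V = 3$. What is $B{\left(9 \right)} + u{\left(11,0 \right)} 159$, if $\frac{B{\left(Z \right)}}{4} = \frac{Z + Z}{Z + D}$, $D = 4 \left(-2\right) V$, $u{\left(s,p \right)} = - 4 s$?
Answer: $- \frac{35004}{5} \approx -7000.8$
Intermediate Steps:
$D = -24$ ($D = 4 \left(-2\right) 3 = \left(-8\right) 3 = -24$)
$B{\left(Z \right)} = \frac{8 Z}{-24 + Z}$ ($B{\left(Z \right)} = 4 \frac{Z + Z}{Z - 24} = 4 \frac{2 Z}{-24 + Z} = \frac{8 Z}{-24 + Z}$)
$B{\left(9 \right)} + u{\left(11,0 \right)} 159 = 8 \cdot 9 \frac{1}{-24 + 9} + \left(-4\right) 11 \cdot 159 = 8 \cdot 9 \frac{1}{-15} - 6996 = 8 \cdot 9 \left(- \frac{1}{15}\right) - 6996 = - \frac{24}{5} - 6996 = - \frac{35004}{5}$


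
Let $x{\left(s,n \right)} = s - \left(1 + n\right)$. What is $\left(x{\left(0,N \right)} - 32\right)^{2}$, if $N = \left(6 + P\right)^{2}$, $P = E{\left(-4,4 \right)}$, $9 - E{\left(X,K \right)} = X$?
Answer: $155236$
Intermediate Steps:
$E{\left(X,K \right)} = 9 - X$
$P = 13$ ($P = 9 - -4 = 9 + 4 = 13$)
$N = 361$ ($N = \left(6 + 13\right)^{2} = 19^{2} = 361$)
$x{\left(s,n \right)} = -1 + s - n$ ($x{\left(s,n \right)} = s - \left(1 + n\right) = -1 + s - n$)
$\left(x{\left(0,N \right)} - 32\right)^{2} = \left(\left(-1 + 0 - 361\right) - 32\right)^{2} = \left(-362 - 32\right)^{2} = \left(-394\right)^{2} = 155236$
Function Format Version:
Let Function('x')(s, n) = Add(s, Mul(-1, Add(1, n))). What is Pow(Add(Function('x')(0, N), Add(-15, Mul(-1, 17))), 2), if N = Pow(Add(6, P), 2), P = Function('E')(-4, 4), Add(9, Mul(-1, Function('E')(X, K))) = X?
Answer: 155236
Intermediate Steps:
Function('E')(X, K) = Add(9, Mul(-1, X))
P = 13 (P = Add(9, Mul(-1, -4)) = Add(9, 4) = 13)
N = 361 (N = Pow(Add(6, 13), 2) = Pow(19, 2) = 361)
Function('x')(s, n) = Add(-1, s, Mul(-1, n)) (Function('x')(s, n) = Add(s, Add(-1, Mul(-1, n))) = Add(-1, s, Mul(-1, n)))
Pow(Add(Function('x')(0, N), Add(-15, Mul(-1, 17))), 2) = Pow(Add(Add(-1, 0, Mul(-1, 361)), Add(-15, Mul(-1, 17))), 2) = Pow(Add(Add(-1, 0, -361), Add(-15, -17)), 2) = Pow(Add(-362, -32), 2) = Pow(-394, 2) = 155236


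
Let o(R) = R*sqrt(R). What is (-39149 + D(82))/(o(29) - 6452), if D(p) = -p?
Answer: 253118412/41603915 + 1137699*sqrt(29)/41603915 ≈ 6.2313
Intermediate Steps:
o(R) = R**(3/2)
(-39149 + D(82))/(o(29) - 6452) = (-39149 - 1*82)/(29**(3/2) - 6452) = (-39149 - 82)/(29*sqrt(29) - 6452) = -39231/(-6452 + 29*sqrt(29))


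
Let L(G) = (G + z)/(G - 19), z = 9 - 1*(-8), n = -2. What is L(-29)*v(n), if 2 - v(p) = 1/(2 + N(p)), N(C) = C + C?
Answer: 5/8 ≈ 0.62500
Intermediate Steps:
z = 17 (z = 9 + 8 = 17)
N(C) = 2*C
L(G) = (17 + G)/(-19 + G) (L(G) = (G + 17)/(G - 19) = (17 + G)/(-19 + G))
v(p) = 2 - 1/(2 + 2*p)
L(-29)*v(n) = ((17 - 29)/(-19 - 29))*((3 + 4*(-2))/(2*(1 - 2))) = (-12/(-48))*((1/2)*(3 - 8)/(-1)) = (-1/48*(-12))*((1/2)*(-1)*(-5)) = (1/4)*(5/2) = 5/8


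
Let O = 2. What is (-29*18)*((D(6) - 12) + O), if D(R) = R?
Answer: 2088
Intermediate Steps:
(-29*18)*((D(6) - 12) + O) = (-29*18)*((6 - 12) + 2) = -522*(-6 + 2) = -522*(-4) = 2088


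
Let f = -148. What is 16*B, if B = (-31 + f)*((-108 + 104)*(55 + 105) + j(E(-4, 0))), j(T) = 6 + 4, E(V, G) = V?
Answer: 1804320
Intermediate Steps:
j(T) = 10
B = 112770 (B = (-31 - 148)*((-108 + 104)*(55 + 105) + 10) = -179*(-4*160 + 10) = -179*(-640 + 10) = -179*(-630) = 112770)
16*B = 16*112770 = 1804320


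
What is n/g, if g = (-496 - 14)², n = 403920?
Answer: 132/85 ≈ 1.5529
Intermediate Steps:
g = 260100 (g = (-510)² = 260100)
n/g = 403920/260100 = 403920*(1/260100) = 132/85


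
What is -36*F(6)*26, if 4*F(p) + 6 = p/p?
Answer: 1170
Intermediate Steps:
F(p) = -5/4 (F(p) = -3/2 + (p/p)/4 = -3/2 + (¼)*1 = -3/2 + ¼ = -5/4)
-36*F(6)*26 = -36*(-5/4)*26 = 45*26 = 1170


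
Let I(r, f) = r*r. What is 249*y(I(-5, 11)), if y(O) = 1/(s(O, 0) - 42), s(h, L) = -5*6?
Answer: -83/24 ≈ -3.4583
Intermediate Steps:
s(h, L) = -30
I(r, f) = r²
y(O) = -1/72 (y(O) = 1/(-30 - 42) = 1/(-72) = -1/72)
249*y(I(-5, 11)) = 249*(-1/72) = -83/24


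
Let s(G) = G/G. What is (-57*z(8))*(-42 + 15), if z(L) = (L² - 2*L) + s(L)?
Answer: 75411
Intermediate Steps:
s(G) = 1
z(L) = 1 + L² - 2*L (z(L) = (L² - 2*L) + 1 = 1 + L² - 2*L)
(-57*z(8))*(-42 + 15) = (-57*(1 + 8² - 2*8))*(-42 + 15) = -57*(1 + 64 - 16)*(-27) = -57*49*(-27) = -2793*(-27) = 75411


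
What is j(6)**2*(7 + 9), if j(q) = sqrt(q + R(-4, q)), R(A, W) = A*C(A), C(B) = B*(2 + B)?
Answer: -416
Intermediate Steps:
R(A, W) = A**2*(2 + A) (R(A, W) = A*(A*(2 + A)) = A**2*(2 + A))
j(q) = sqrt(-32 + q) (j(q) = sqrt(q + (-4)**2*(2 - 4)) = sqrt(q + 16*(-2)) = sqrt(q - 32) = sqrt(-32 + q))
j(6)**2*(7 + 9) = (sqrt(-32 + 6))**2*(7 + 9) = (sqrt(-26))**2*16 = (I*sqrt(26))**2*16 = -26*16 = -416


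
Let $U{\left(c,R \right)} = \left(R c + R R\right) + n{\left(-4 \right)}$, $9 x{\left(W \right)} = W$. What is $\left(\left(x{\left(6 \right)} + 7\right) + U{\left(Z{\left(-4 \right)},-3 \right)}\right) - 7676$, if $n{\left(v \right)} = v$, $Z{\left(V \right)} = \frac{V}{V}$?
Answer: $- \frac{22999}{3} \approx -7666.3$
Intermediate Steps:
$x{\left(W \right)} = \frac{W}{9}$
$Z{\left(V \right)} = 1$
$U{\left(c,R \right)} = -4 + R^{2} + R c$ ($U{\left(c,R \right)} = \left(R c + R R\right) - 4 = \left(R c + R^{2}\right) - 4 = \left(R^{2} + R c\right) - 4 = -4 + R^{2} + R c$)
$\left(\left(x{\left(6 \right)} + 7\right) + U{\left(Z{\left(-4 \right)},-3 \right)}\right) - 7676 = \left(\left(\frac{1}{9} \cdot 6 + 7\right) - \left(7 - 9\right)\right) - 7676 = \left(\left(\frac{2}{3} + 7\right) - -2\right) - 7676 = \left(\frac{23}{3} + 2\right) - 7676 = \frac{29}{3} - 7676 = - \frac{22999}{3}$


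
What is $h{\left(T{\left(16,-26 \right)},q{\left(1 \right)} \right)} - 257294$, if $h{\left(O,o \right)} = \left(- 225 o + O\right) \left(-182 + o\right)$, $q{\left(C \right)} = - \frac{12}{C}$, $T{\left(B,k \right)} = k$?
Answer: $-776050$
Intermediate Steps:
$h{\left(O,o \right)} = \left(-182 + o\right) \left(O - 225 o\right)$ ($h{\left(O,o \right)} = \left(O - 225 o\right) \left(-182 + o\right) = \left(-182 + o\right) \left(O - 225 o\right)$)
$h{\left(T{\left(16,-26 \right)},q{\left(1 \right)} \right)} - 257294 = \left(- 225 \left(- \frac{12}{1}\right)^{2} - -4732 + 40950 \left(- \frac{12}{1}\right) - 26 \left(- \frac{12}{1}\right)\right) - 257294 = \left(- 225 \left(\left(-12\right) 1\right)^{2} + 4732 + 40950 \left(\left(-12\right) 1\right) - 26 \left(\left(-12\right) 1\right)\right) - 257294 = \left(- 225 \left(-12\right)^{2} + 4732 + 40950 \left(-12\right) - -312\right) - 257294 = \left(\left(-225\right) 144 + 4732 - 491400 + 312\right) - 257294 = \left(-32400 + 4732 - 491400 + 312\right) - 257294 = -518756 - 257294 = -776050$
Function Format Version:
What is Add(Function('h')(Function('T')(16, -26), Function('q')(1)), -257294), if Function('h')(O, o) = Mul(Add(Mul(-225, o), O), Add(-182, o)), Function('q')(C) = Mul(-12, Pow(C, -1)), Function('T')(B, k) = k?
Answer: -776050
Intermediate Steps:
Function('h')(O, o) = Mul(Add(-182, o), Add(O, Mul(-225, o))) (Function('h')(O, o) = Mul(Add(O, Mul(-225, o)), Add(-182, o)) = Mul(Add(-182, o), Add(O, Mul(-225, o))))
Add(Function('h')(Function('T')(16, -26), Function('q')(1)), -257294) = Add(Add(Mul(-225, Pow(Mul(-12, Pow(1, -1)), 2)), Mul(-182, -26), Mul(40950, Mul(-12, Pow(1, -1))), Mul(-26, Mul(-12, Pow(1, -1)))), -257294) = Add(Add(Mul(-225, Pow(Mul(-12, 1), 2)), 4732, Mul(40950, Mul(-12, 1)), Mul(-26, Mul(-12, 1))), -257294) = Add(Add(Mul(-225, Pow(-12, 2)), 4732, Mul(40950, -12), Mul(-26, -12)), -257294) = Add(Add(Mul(-225, 144), 4732, -491400, 312), -257294) = Add(Add(-32400, 4732, -491400, 312), -257294) = Add(-518756, -257294) = -776050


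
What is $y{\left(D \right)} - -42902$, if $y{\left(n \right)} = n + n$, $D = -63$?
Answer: $42776$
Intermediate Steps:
$y{\left(n \right)} = 2 n$
$y{\left(D \right)} - -42902 = 2 \left(-63\right) - -42902 = -126 + 42902 = 42776$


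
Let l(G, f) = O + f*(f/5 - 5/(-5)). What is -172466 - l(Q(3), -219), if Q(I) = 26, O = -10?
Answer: -909146/5 ≈ -1.8183e+5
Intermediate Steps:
l(G, f) = -10 + f*(1 + f/5) (l(G, f) = -10 + f*(f/5 - 5/(-5)) = -10 + f*(f*(⅕) - 5*(-⅕)) = -10 + f*(f/5 + 1) = -10 + f*(1 + f/5))
-172466 - l(Q(3), -219) = -172466 - (-10 - 219 + (⅕)*(-219)²) = -172466 - (-10 - 219 + (⅕)*47961) = -172466 - (-10 - 219 + 47961/5) = -172466 - 1*46816/5 = -172466 - 46816/5 = -909146/5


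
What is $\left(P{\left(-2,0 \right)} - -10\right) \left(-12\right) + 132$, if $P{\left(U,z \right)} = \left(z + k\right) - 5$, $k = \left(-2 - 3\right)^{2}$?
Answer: $-228$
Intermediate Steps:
$k = 25$ ($k = \left(-5\right)^{2} = 25$)
$P{\left(U,z \right)} = 20 + z$ ($P{\left(U,z \right)} = \left(z + 25\right) - 5 = \left(25 + z\right) - 5 = 20 + z$)
$\left(P{\left(-2,0 \right)} - -10\right) \left(-12\right) + 132 = \left(\left(20 + 0\right) - -10\right) \left(-12\right) + 132 = \left(20 + 10\right) \left(-12\right) + 132 = 30 \left(-12\right) + 132 = -360 + 132 = -228$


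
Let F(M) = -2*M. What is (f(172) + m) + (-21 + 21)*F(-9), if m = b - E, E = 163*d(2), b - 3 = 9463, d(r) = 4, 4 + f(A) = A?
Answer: 8982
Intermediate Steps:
f(A) = -4 + A
b = 9466 (b = 3 + 9463 = 9466)
E = 652 (E = 163*4 = 652)
m = 8814 (m = 9466 - 1*652 = 9466 - 652 = 8814)
(f(172) + m) + (-21 + 21)*F(-9) = ((-4 + 172) + 8814) + (-21 + 21)*(-2*(-9)) = (168 + 8814) + 0*18 = 8982 + 0 = 8982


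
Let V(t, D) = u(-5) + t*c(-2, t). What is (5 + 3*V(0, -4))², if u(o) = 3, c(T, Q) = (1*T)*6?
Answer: 196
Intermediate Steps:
c(T, Q) = 6*T (c(T, Q) = T*6 = 6*T)
V(t, D) = 3 - 12*t (V(t, D) = 3 + t*(6*(-2)) = 3 + t*(-12) = 3 - 12*t)
(5 + 3*V(0, -4))² = (5 + 3*(3 - 12*0))² = (5 + 3*(3 + 0))² = (5 + 3*3)² = (5 + 9)² = 14² = 196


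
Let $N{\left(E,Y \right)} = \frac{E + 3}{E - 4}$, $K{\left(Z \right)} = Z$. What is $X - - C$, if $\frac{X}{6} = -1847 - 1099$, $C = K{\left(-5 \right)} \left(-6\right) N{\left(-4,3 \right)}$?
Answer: $- \frac{70689}{4} \approx -17672.0$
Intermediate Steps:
$N{\left(E,Y \right)} = \frac{3 + E}{-4 + E}$
$C = \frac{15}{4}$ ($C = \left(-5\right) \left(-6\right) \frac{3 - 4}{-4 - 4} = 30 \frac{1}{-8} \left(-1\right) = 30 \left(\left(- \frac{1}{8}\right) \left(-1\right)\right) = 30 \cdot \frac{1}{8} = \frac{15}{4} \approx 3.75$)
$X = -17676$ ($X = 6 \left(-1847 - 1099\right) = 6 \left(-2946\right) = -17676$)
$X - - C = -17676 - \left(-1\right) \frac{15}{4} = -17676 - - \frac{15}{4} = -17676 + \frac{15}{4} = - \frac{70689}{4}$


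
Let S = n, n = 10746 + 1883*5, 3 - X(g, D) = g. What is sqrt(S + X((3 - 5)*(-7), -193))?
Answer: 5*sqrt(806) ≈ 141.95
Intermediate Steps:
X(g, D) = 3 - g
n = 20161 (n = 10746 + 9415 = 20161)
S = 20161
sqrt(S + X((3 - 5)*(-7), -193)) = sqrt(20161 + (3 - (3 - 5)*(-7))) = sqrt(20161 + (3 - (-2)*(-7))) = sqrt(20161 + (3 - 1*14)) = sqrt(20161 + (3 - 14)) = sqrt(20161 - 11) = sqrt(20150) = 5*sqrt(806)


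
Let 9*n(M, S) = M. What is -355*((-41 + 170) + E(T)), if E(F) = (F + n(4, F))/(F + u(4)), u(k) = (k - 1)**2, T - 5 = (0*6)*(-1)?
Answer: -826795/18 ≈ -45933.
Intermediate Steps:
n(M, S) = M/9
T = 5 (T = 5 + (0*6)*(-1) = 5 + 0*(-1) = 5 + 0 = 5)
u(k) = (-1 + k)**2
E(F) = (4/9 + F)/(9 + F) (E(F) = (F + (1/9)*4)/(F + (-1 + 4)**2) = (F + 4/9)/(F + 3**2) = (4/9 + F)/(F + 9) = (4/9 + F)/(9 + F))
-355*((-41 + 170) + E(T)) = -355*((-41 + 170) + (4/9 + 5)/(9 + 5)) = -355*(129 + (49/9)/14) = -355*(129 + (1/14)*(49/9)) = -355*(129 + 7/18) = -355*2329/18 = -826795/18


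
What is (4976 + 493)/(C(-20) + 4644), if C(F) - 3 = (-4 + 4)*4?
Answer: 1823/1549 ≈ 1.1769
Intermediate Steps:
C(F) = 3 (C(F) = 3 + (-4 + 4)*4 = 3 + 0*4 = 3 + 0 = 3)
(4976 + 493)/(C(-20) + 4644) = (4976 + 493)/(3 + 4644) = 5469/4647 = 5469*(1/4647) = 1823/1549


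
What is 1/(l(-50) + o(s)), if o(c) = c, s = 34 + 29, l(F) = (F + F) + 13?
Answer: -1/24 ≈ -0.041667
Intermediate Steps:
l(F) = 13 + 2*F (l(F) = 2*F + 13 = 13 + 2*F)
s = 63
1/(l(-50) + o(s)) = 1/((13 + 2*(-50)) + 63) = 1/((13 - 100) + 63) = 1/(-87 + 63) = 1/(-24) = -1/24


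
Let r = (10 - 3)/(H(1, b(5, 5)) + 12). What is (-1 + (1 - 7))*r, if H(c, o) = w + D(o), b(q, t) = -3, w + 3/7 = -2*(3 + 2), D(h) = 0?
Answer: -343/11 ≈ -31.182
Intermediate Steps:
w = -73/7 (w = -3/7 - 2*(3 + 2) = -3/7 - 2*5 = -3/7 - 10 = -73/7 ≈ -10.429)
H(c, o) = -73/7 (H(c, o) = -73/7 + 0 = -73/7)
r = 49/11 (r = (10 - 3)/(-73/7 + 12) = 7/(11/7) = 7*(7/11) = 49/11 ≈ 4.4545)
(-1 + (1 - 7))*r = (-1 + (1 - 7))*(49/11) = (-1 - 6)*(49/11) = -7*49/11 = -343/11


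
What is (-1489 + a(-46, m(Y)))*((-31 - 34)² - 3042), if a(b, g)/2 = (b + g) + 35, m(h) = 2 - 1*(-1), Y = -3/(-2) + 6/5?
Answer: -1780415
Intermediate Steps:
Y = 27/10 (Y = -3*(-½) + 6*(⅕) = 3/2 + 6/5 = 27/10 ≈ 2.7000)
m(h) = 3 (m(h) = 2 + 1 = 3)
a(b, g) = 70 + 2*b + 2*g (a(b, g) = 2*((b + g) + 35) = 2*(35 + b + g) = 70 + 2*b + 2*g)
(-1489 + a(-46, m(Y)))*((-31 - 34)² - 3042) = (-1489 + (70 + 2*(-46) + 2*3))*((-31 - 34)² - 3042) = (-1489 + (70 - 92 + 6))*((-65)² - 3042) = (-1489 - 16)*(4225 - 3042) = -1505*1183 = -1780415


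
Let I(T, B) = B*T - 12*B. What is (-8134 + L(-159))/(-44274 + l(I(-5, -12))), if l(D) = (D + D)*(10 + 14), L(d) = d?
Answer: 8293/34482 ≈ 0.24050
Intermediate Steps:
I(T, B) = -12*B + B*T
l(D) = 48*D (l(D) = (2*D)*24 = 48*D)
(-8134 + L(-159))/(-44274 + l(I(-5, -12))) = (-8134 - 159)/(-44274 + 48*(-12*(-12 - 5))) = -8293/(-44274 + 48*(-12*(-17))) = -8293/(-44274 + 48*204) = -8293/(-44274 + 9792) = -8293/(-34482) = -8293*(-1/34482) = 8293/34482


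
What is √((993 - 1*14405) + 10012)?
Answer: 10*I*√34 ≈ 58.31*I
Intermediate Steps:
√((993 - 1*14405) + 10012) = √((993 - 14405) + 10012) = √(-13412 + 10012) = √(-3400) = 10*I*√34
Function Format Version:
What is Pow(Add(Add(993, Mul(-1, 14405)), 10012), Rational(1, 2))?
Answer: Mul(10, I, Pow(34, Rational(1, 2))) ≈ Mul(58.310, I)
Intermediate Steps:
Pow(Add(Add(993, Mul(-1, 14405)), 10012), Rational(1, 2)) = Pow(Add(Add(993, -14405), 10012), Rational(1, 2)) = Pow(Add(-13412, 10012), Rational(1, 2)) = Pow(-3400, Rational(1, 2)) = Mul(10, I, Pow(34, Rational(1, 2)))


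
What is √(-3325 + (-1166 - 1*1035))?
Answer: 3*I*√614 ≈ 74.337*I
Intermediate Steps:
√(-3325 + (-1166 - 1*1035)) = √(-3325 + (-1166 - 1035)) = √(-3325 - 2201) = √(-5526) = 3*I*√614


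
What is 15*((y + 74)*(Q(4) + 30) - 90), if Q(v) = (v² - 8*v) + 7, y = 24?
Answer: 29520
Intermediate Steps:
Q(v) = 7 + v² - 8*v
15*((y + 74)*(Q(4) + 30) - 90) = 15*((24 + 74)*((7 + 4² - 8*4) + 30) - 90) = 15*(98*((7 + 16 - 32) + 30) - 90) = 15*(98*(-9 + 30) - 90) = 15*(98*21 - 90) = 15*(2058 - 90) = 15*1968 = 29520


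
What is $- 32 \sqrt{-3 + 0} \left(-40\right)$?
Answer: $1280 i \sqrt{3} \approx 2217.0 i$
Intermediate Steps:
$- 32 \sqrt{-3 + 0} \left(-40\right) = - 32 \sqrt{-3} \left(-40\right) = - 32 i \sqrt{3} \left(-40\right) = 1280 i \sqrt{3}$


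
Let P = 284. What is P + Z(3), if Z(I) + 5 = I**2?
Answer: 288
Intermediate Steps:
Z(I) = -5 + I**2
P + Z(3) = 284 + (-5 + 3**2) = 284 + (-5 + 9) = 284 + 4 = 288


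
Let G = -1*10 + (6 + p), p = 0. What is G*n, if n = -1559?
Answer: 6236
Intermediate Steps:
G = -4 (G = -1*10 + (6 + 0) = -10 + 6 = -4)
G*n = -4*(-1559) = 6236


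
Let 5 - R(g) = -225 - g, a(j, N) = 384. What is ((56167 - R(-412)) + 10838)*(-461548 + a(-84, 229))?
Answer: -30984225668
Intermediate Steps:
R(g) = 230 + g (R(g) = 5 - (-225 - g) = 5 + (225 + g) = 230 + g)
((56167 - R(-412)) + 10838)*(-461548 + a(-84, 229)) = ((56167 - (230 - 412)) + 10838)*(-461548 + 384) = ((56167 - 1*(-182)) + 10838)*(-461164) = ((56167 + 182) + 10838)*(-461164) = (56349 + 10838)*(-461164) = 67187*(-461164) = -30984225668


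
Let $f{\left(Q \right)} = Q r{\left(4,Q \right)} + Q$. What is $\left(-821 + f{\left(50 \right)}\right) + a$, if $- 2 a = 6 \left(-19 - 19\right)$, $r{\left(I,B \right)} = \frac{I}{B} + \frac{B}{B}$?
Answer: $-603$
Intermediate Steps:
$r{\left(I,B \right)} = 1 + \frac{I}{B}$ ($r{\left(I,B \right)} = \frac{I}{B} + 1 = 1 + \frac{I}{B}$)
$f{\left(Q \right)} = 4 + 2 Q$ ($f{\left(Q \right)} = Q \frac{Q + 4}{Q} + Q = Q \frac{4 + Q}{Q} + Q = \left(4 + Q\right) + Q = 4 + 2 Q$)
$a = 114$ ($a = - \frac{6 \left(-19 - 19\right)}{2} = - \frac{6 \left(-38\right)}{2} = \left(- \frac{1}{2}\right) \left(-228\right) = 114$)
$\left(-821 + f{\left(50 \right)}\right) + a = \left(-821 + \left(4 + 2 \cdot 50\right)\right) + 114 = \left(-821 + \left(4 + 100\right)\right) + 114 = \left(-821 + 104\right) + 114 = -717 + 114 = -603$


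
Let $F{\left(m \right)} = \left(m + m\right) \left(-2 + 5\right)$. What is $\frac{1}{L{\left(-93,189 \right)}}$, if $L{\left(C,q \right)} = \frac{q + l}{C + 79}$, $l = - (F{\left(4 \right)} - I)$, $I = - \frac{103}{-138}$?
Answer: $- \frac{1932}{22873} \approx -0.084466$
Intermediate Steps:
$F{\left(m \right)} = 6 m$ ($F{\left(m \right)} = 2 m 3 = 6 m$)
$I = \frac{103}{138}$ ($I = \left(-103\right) \left(- \frac{1}{138}\right) = \frac{103}{138} \approx 0.74638$)
$l = - \frac{3209}{138}$ ($l = - (6 \cdot 4 - \frac{103}{138}) = - (24 - \frac{103}{138}) = \left(-1\right) \frac{3209}{138} = - \frac{3209}{138} \approx -23.254$)
$L{\left(C,q \right)} = \frac{- \frac{3209}{138} + q}{79 + C}$ ($L{\left(C,q \right)} = \frac{q - \frac{3209}{138}}{C + 79} = \frac{- \frac{3209}{138} + q}{79 + C}$)
$\frac{1}{L{\left(-93,189 \right)}} = \frac{1}{\frac{1}{79 - 93} \left(- \frac{3209}{138} + 189\right)} = \frac{1}{\frac{1}{-14} \cdot \frac{22873}{138}} = \frac{1}{\left(- \frac{1}{14}\right) \frac{22873}{138}} = \frac{1}{- \frac{22873}{1932}} = - \frac{1932}{22873}$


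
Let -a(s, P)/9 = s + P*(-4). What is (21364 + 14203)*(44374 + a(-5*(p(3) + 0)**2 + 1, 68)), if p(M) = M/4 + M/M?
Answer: 26718392771/16 ≈ 1.6699e+9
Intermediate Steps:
p(M) = 1 + M/4 (p(M) = M*(1/4) + 1 = M/4 + 1 = 1 + M/4)
a(s, P) = -9*s + 36*P (a(s, P) = -9*(s + P*(-4)) = -9*(s - 4*P) = -9*s + 36*P)
(21364 + 14203)*(44374 + a(-5*(p(3) + 0)**2 + 1, 68)) = (21364 + 14203)*(44374 + (-9*(-5*((1 + (1/4)*3) + 0)**2 + 1) + 36*68)) = 35567*(44374 + (-9*(-5*((1 + 3/4) + 0)**2 + 1) + 2448)) = 35567*(44374 + (-9*(-5*(7/4 + 0)**2 + 1) + 2448)) = 35567*(44374 + (-9*(-5*(7/4)**2 + 1) + 2448)) = 35567*(44374 + (-9*(-5*49/16 + 1) + 2448)) = 35567*(44374 + (-9*(-245/16 + 1) + 2448)) = 35567*(44374 + (-9*(-229/16) + 2448)) = 35567*(44374 + (2061/16 + 2448)) = 35567*(44374 + 41229/16) = 35567*(751213/16) = 26718392771/16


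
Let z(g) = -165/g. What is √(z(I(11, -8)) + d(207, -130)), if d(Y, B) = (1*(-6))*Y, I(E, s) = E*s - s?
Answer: I*√19839/4 ≈ 35.213*I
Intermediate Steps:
I(E, s) = -s + E*s
d(Y, B) = -6*Y
√(z(I(11, -8)) + d(207, -130)) = √(-165*(-1/(8*(-1 + 11))) - 6*207) = √(-165/((-8*10)) - 1242) = √(-165/(-80) - 1242) = √(-165*(-1/80) - 1242) = √(33/16 - 1242) = √(-19839/16) = I*√19839/4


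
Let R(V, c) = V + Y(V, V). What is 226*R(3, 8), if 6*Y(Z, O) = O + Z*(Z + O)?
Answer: 1469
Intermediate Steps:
Y(Z, O) = O/6 + Z*(O + Z)/6 (Y(Z, O) = (O + Z*(Z + O))/6 = (O + Z*(O + Z))/6 = O/6 + Z*(O + Z)/6)
R(V, c) = V**2/3 + 7*V/6 (R(V, c) = V + (V/6 + V**2/6 + V*V/6) = V + (V/6 + V**2/6 + V**2/6) = V + (V**2/3 + V/6) = V**2/3 + 7*V/6)
226*R(3, 8) = 226*((1/6)*3*(7 + 2*3)) = 226*((1/6)*3*(7 + 6)) = 226*((1/6)*3*13) = 226*(13/2) = 1469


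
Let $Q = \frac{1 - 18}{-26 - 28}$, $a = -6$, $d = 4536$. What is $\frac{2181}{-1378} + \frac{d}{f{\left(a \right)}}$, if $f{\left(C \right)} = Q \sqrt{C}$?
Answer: $- \frac{2181}{1378} - \frac{40824 i \sqrt{6}}{17} \approx -1.5827 - 5882.2 i$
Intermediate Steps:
$Q = \frac{17}{54}$ ($Q = - \frac{17}{-54} = \left(-17\right) \left(- \frac{1}{54}\right) = \frac{17}{54} \approx 0.31481$)
$f{\left(C \right)} = \frac{17 \sqrt{C}}{54}$
$\frac{2181}{-1378} + \frac{d}{f{\left(a \right)}} = \frac{2181}{-1378} + \frac{4536}{\frac{17}{54} \sqrt{-6}} = 2181 \left(- \frac{1}{1378}\right) + \frac{4536}{\frac{17}{54} i \sqrt{6}} = - \frac{2181}{1378} + \frac{4536}{\frac{17}{54} i \sqrt{6}} = - \frac{2181}{1378} + 4536 \left(- \frac{9 i \sqrt{6}}{17}\right) = - \frac{2181}{1378} - \frac{40824 i \sqrt{6}}{17}$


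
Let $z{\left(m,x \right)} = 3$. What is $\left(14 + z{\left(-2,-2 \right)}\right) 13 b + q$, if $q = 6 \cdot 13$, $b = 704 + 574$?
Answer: $282516$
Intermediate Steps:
$b = 1278$
$q = 78$
$\left(14 + z{\left(-2,-2 \right)}\right) 13 b + q = \left(14 + 3\right) 13 \cdot 1278 + 78 = 17 \cdot 13 \cdot 1278 + 78 = 221 \cdot 1278 + 78 = 282438 + 78 = 282516$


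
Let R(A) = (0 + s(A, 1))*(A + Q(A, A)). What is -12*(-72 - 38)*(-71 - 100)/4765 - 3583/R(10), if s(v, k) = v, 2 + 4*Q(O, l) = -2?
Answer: -7477559/85770 ≈ -87.182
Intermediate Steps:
Q(O, l) = -1 (Q(O, l) = -1/2 + (1/4)*(-2) = -1/2 - 1/2 = -1)
R(A) = A*(-1 + A) (R(A) = (0 + A)*(A - 1) = A*(-1 + A))
-12*(-72 - 38)*(-71 - 100)/4765 - 3583/R(10) = -12*(-72 - 38)*(-71 - 100)/4765 - 3583*1/(10*(-1 + 10)) = -(-1320)*(-171)*(1/4765) - 3583/(10*9) = -12*18810*(1/4765) - 3583/90 = -225720*1/4765 - 3583*1/90 = -45144/953 - 3583/90 = -7477559/85770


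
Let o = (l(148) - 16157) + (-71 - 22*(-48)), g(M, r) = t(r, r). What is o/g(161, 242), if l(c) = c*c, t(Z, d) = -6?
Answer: -1122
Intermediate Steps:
g(M, r) = -6
l(c) = c²
o = 6732 (o = (148² - 16157) + (-71 - 22*(-48)) = (21904 - 16157) + (-71 + 1056) = 5747 + 985 = 6732)
o/g(161, 242) = 6732/(-6) = 6732*(-⅙) = -1122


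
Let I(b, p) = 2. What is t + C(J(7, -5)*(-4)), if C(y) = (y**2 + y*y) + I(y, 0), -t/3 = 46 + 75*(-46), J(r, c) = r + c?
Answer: 10342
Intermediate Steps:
J(r, c) = c + r
t = 10212 (t = -3*(46 + 75*(-46)) = -3*(46 - 3450) = -3*(-3404) = 10212)
C(y) = 2 + 2*y**2 (C(y) = (y**2 + y*y) + 2 = (y**2 + y**2) + 2 = 2*y**2 + 2 = 2 + 2*y**2)
t + C(J(7, -5)*(-4)) = 10212 + (2 + 2*((-5 + 7)*(-4))**2) = 10212 + (2 + 2*(2*(-4))**2) = 10212 + (2 + 2*(-8)**2) = 10212 + (2 + 2*64) = 10212 + (2 + 128) = 10212 + 130 = 10342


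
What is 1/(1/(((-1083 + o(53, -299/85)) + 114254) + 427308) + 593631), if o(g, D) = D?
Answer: 45940416/27271655090581 ≈ 1.6845e-6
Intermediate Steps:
1/(1/(((-1083 + o(53, -299/85)) + 114254) + 427308) + 593631) = 1/(1/(((-1083 - 299/85) + 114254) + 427308) + 593631) = 1/(1/((-92354/85 + 114254) + 427308) + 593631) = 1/(1/(9619236/85 + 427308) + 593631) = 1/(1/(45940416/85) + 593631) = 1/(85/45940416 + 593631) = 1/(27271655090581/45940416) = 45940416/27271655090581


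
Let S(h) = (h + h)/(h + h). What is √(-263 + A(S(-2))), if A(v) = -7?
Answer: 3*I*√30 ≈ 16.432*I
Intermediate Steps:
S(h) = 1 (S(h) = (2*h)/((2*h)) = (2*h)*(1/(2*h)) = 1)
√(-263 + A(S(-2))) = √(-263 - 7) = √(-270) = 3*I*√30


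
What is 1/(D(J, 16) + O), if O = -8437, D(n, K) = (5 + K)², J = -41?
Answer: -1/7996 ≈ -0.00012506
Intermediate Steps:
1/(D(J, 16) + O) = 1/((5 + 16)² - 8437) = 1/(21² - 8437) = 1/(441 - 8437) = 1/(-7996) = -1/7996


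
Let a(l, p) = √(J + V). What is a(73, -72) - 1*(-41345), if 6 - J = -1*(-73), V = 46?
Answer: 41345 + I*√21 ≈ 41345.0 + 4.5826*I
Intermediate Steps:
J = -67 (J = 6 - (-1)*(-73) = 6 - 1*73 = 6 - 73 = -67)
a(l, p) = I*√21 (a(l, p) = √(-67 + 46) = √(-21) = I*√21)
a(73, -72) - 1*(-41345) = I*√21 - 1*(-41345) = I*√21 + 41345 = 41345 + I*√21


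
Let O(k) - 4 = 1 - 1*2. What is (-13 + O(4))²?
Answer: 100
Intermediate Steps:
O(k) = 3 (O(k) = 4 + (1 - 1*2) = 4 + (1 - 2) = 4 - 1 = 3)
(-13 + O(4))² = (-13 + 3)² = (-10)² = 100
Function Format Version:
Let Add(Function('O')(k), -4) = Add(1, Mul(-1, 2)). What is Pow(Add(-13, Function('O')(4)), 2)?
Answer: 100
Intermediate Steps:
Function('O')(k) = 3 (Function('O')(k) = Add(4, Add(1, Mul(-1, 2))) = Add(4, Add(1, -2)) = Add(4, -1) = 3)
Pow(Add(-13, Function('O')(4)), 2) = Pow(Add(-13, 3), 2) = Pow(-10, 2) = 100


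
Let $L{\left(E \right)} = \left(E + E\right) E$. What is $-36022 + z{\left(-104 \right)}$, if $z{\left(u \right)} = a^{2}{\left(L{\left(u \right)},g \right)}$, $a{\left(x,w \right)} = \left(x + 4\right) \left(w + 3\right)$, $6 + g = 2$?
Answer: $468080474$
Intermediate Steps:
$g = -4$ ($g = -6 + 2 = -4$)
$L{\left(E \right)} = 2 E^{2}$ ($L{\left(E \right)} = 2 E E = 2 E^{2}$)
$a{\left(x,w \right)} = \left(3 + w\right) \left(4 + x\right)$ ($a{\left(x,w \right)} = \left(4 + x\right) \left(3 + w\right) = \left(3 + w\right) \left(4 + x\right)$)
$z{\left(u \right)} = \left(-4 - 2 u^{2}\right)^{2}$ ($z{\left(u \right)} = \left(12 + 3 \cdot 2 u^{2} + 4 \left(-4\right) - 4 \cdot 2 u^{2}\right)^{2} = \left(12 + 6 u^{2} - 16 - 8 u^{2}\right)^{2} = \left(-4 - 2 u^{2}\right)^{2}$)
$-36022 + z{\left(-104 \right)} = -36022 + 4 \left(2 + \left(-104\right)^{2}\right)^{2} = -36022 + 4 \left(2 + 10816\right)^{2} = -36022 + 4 \cdot 10818^{2} = -36022 + 4 \cdot 117029124 = -36022 + 468116496 = 468080474$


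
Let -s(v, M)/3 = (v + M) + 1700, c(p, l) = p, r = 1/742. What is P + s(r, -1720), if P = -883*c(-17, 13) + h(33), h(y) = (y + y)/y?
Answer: 11184163/742 ≈ 15073.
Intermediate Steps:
r = 1/742 ≈ 0.0013477
h(y) = 2 (h(y) = (2*y)/y = 2)
s(v, M) = -5100 - 3*M - 3*v (s(v, M) = -3*((v + M) + 1700) = -3*((M + v) + 1700) = -3*(1700 + M + v) = -5100 - 3*M - 3*v)
P = 15013 (P = -883*(-17) + 2 = 15011 + 2 = 15013)
P + s(r, -1720) = 15013 + (-5100 - 3*(-1720) - 3*1/742) = 15013 + (-5100 + 5160 - 3/742) = 15013 + 44517/742 = 11184163/742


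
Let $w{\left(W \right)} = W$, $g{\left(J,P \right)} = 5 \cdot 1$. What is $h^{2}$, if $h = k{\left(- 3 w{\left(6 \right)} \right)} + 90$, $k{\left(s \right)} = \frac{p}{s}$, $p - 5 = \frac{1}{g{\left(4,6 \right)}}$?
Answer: $\frac{16297369}{2025} \approx 8048.1$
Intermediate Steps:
$g{\left(J,P \right)} = 5$
$p = \frac{26}{5}$ ($p = 5 + \frac{1}{5} = \frac{26}{5} \approx 5.2$)
$k{\left(s \right)} = \frac{26}{5 s}$
$h = \frac{4037}{45}$ ($h = \frac{26}{5 \left(\left(-3\right) 6\right)} + 90 = \frac{26}{5 \left(-18\right)} + 90 = \frac{26}{5} \left(- \frac{1}{18}\right) + 90 = - \frac{13}{45} + 90 = \frac{4037}{45} \approx 89.711$)
$h^{2} = \left(\frac{4037}{45}\right)^{2} = \frac{16297369}{2025}$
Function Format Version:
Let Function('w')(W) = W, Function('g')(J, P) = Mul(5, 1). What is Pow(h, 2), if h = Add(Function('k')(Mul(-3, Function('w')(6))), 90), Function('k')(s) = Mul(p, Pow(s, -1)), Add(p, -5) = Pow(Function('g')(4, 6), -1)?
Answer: Rational(16297369, 2025) ≈ 8048.1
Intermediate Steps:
Function('g')(J, P) = 5
p = Rational(26, 5) (p = Add(5, Pow(5, -1)) = Add(5, Rational(1, 5)) = Rational(26, 5) ≈ 5.2000)
Function('k')(s) = Mul(Rational(26, 5), Pow(s, -1))
h = Rational(4037, 45) (h = Add(Mul(Rational(26, 5), Pow(Mul(-3, 6), -1)), 90) = Add(Mul(Rational(26, 5), Pow(-18, -1)), 90) = Add(Mul(Rational(26, 5), Rational(-1, 18)), 90) = Add(Rational(-13, 45), 90) = Rational(4037, 45) ≈ 89.711)
Pow(h, 2) = Pow(Rational(4037, 45), 2) = Rational(16297369, 2025)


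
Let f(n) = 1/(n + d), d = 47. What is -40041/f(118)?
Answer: -6606765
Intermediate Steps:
f(n) = 1/(47 + n) (f(n) = 1/(n + 47) = 1/(47 + n))
-40041/f(118) = -40041/(1/(47 + 118)) = -40041/(1/165) = -40041/1/165 = -40041*165 = -6606765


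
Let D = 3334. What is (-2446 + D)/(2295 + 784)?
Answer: 888/3079 ≈ 0.28841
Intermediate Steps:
(-2446 + D)/(2295 + 784) = (-2446 + 3334)/(2295 + 784) = 888/3079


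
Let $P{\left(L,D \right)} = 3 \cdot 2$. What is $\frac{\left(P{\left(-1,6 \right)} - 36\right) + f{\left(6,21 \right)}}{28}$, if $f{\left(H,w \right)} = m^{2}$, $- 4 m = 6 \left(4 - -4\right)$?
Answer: $\frac{57}{14} \approx 4.0714$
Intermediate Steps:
$m = -12$ ($m = - \frac{6 \left(4 - -4\right)}{4} = - \frac{6 \left(4 + 4\right)}{4} = - \frac{6 \cdot 8}{4} = \left(- \frac{1}{4}\right) 48 = -12$)
$P{\left(L,D \right)} = 6$
$f{\left(H,w \right)} = 144$ ($f{\left(H,w \right)} = \left(-12\right)^{2} = 144$)
$\frac{\left(P{\left(-1,6 \right)} - 36\right) + f{\left(6,21 \right)}}{28} = \frac{\left(6 - 36\right) + 144}{28} = \frac{-30 + 144}{28} = \frac{1}{28} \cdot 114 = \frac{57}{14}$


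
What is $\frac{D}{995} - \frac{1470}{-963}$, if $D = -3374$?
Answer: $- \frac{595504}{319395} \approx -1.8645$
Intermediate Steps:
$\frac{D}{995} - \frac{1470}{-963} = - \frac{3374}{995} - \frac{1470}{-963} = \left(-3374\right) \frac{1}{995} - - \frac{490}{321} = - \frac{3374}{995} + \frac{490}{321} = - \frac{595504}{319395}$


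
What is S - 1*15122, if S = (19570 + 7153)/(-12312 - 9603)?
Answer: -331425353/21915 ≈ -15123.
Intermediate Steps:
S = -26723/21915 (S = 26723/(-21915) = 26723*(-1/21915) = -26723/21915 ≈ -1.2194)
S - 1*15122 = -26723/21915 - 1*15122 = -26723/21915 - 15122 = -331425353/21915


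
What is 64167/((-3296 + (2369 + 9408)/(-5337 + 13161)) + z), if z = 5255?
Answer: 502042608/15338993 ≈ 32.730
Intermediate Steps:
64167/((-3296 + (2369 + 9408)/(-5337 + 13161)) + z) = 64167/((-3296 + (2369 + 9408)/(-5337 + 13161)) + 5255) = 64167/((-3296 + 11777/7824) + 5255) = 64167/(-25776127/7824 + 5255) = 64167/(15338993/7824) = 64167*(7824/15338993) = 502042608/15338993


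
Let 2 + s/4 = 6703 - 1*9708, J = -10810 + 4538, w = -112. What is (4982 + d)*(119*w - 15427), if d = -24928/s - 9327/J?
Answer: -2703751420604355/18859904 ≈ -1.4336e+8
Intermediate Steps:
J = -6272
s = -12028 (s = -8 + 4*(6703 - 1*9708) = -8 + 4*(6703 - 9708) = -8 + 4*(-3005) = -8 - 12020 = -12028)
d = 67133393/18859904 (d = -24928/(-12028) - 9327/(-6272) = -24928*(-1/12028) - 9327*(-1/6272) = 6232/3007 + 9327/6272 = 67133393/18859904 ≈ 3.5596)
(4982 + d)*(119*w - 15427) = (4982 + 67133393/18859904)*(119*(-112) - 15427) = 94027175121*(-13328 - 15427)/18859904 = (94027175121/18859904)*(-28755) = -2703751420604355/18859904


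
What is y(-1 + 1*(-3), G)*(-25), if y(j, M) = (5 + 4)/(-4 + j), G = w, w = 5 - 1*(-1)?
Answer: 225/8 ≈ 28.125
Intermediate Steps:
w = 6 (w = 5 + 1 = 6)
G = 6
y(j, M) = 9/(-4 + j)
y(-1 + 1*(-3), G)*(-25) = (9/(-4 + (-1 + 1*(-3))))*(-25) = (9/(-4 + (-1 - 3)))*(-25) = (9/(-4 - 4))*(-25) = (9/(-8))*(-25) = (9*(-⅛))*(-25) = -9/8*(-25) = 225/8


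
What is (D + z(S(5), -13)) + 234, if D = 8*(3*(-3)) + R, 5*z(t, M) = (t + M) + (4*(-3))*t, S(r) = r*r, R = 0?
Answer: 522/5 ≈ 104.40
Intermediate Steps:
S(r) = r**2
z(t, M) = -11*t/5 + M/5 (z(t, M) = ((t + M) + (4*(-3))*t)/5 = ((M + t) - 12*t)/5 = (M - 11*t)/5 = -11*t/5 + M/5)
D = -72 (D = 8*(3*(-3)) + 0 = 8*(-9) + 0 = -72 + 0 = -72)
(D + z(S(5), -13)) + 234 = (-72 + (-11/5*5**2 + (1/5)*(-13))) + 234 = (-72 + (-11/5*25 - 13/5)) + 234 = (-72 + (-55 - 13/5)) + 234 = (-72 - 288/5) + 234 = -648/5 + 234 = 522/5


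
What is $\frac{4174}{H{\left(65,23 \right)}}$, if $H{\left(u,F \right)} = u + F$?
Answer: $\frac{2087}{44} \approx 47.432$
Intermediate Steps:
$H{\left(u,F \right)} = F + u$
$\frac{4174}{H{\left(65,23 \right)}} = \frac{4174}{23 + 65} = \frac{4174}{88} = 4174 \cdot \frac{1}{88} = \frac{2087}{44}$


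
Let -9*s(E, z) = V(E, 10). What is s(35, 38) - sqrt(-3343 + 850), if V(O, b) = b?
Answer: -10/9 - 3*I*sqrt(277) ≈ -1.1111 - 49.93*I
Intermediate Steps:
s(E, z) = -10/9 (s(E, z) = -1/9*10 = -10/9)
s(35, 38) - sqrt(-3343 + 850) = -10/9 - sqrt(-3343 + 850) = -10/9 - sqrt(-2493) = -10/9 - 3*I*sqrt(277)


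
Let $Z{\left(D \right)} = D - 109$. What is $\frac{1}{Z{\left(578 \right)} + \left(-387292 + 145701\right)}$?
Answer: $- \frac{1}{241122} \approx -4.1473 \cdot 10^{-6}$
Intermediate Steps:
$Z{\left(D \right)} = -109 + D$ ($Z{\left(D \right)} = D - 109 = -109 + D$)
$\frac{1}{Z{\left(578 \right)} + \left(-387292 + 145701\right)} = \frac{1}{\left(-109 + 578\right) + \left(-387292 + 145701\right)} = \frac{1}{469 - 241591} = \frac{1}{-241122} = - \frac{1}{241122}$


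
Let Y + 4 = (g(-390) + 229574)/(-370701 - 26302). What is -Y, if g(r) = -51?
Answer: 1817535/397003 ≈ 4.5781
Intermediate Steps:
Y = -1817535/397003 (Y = -4 + (-51 + 229574)/(-370701 - 26302) = -4 + 229523/(-397003) = -4 + 229523*(-1/397003) = -4 - 229523/397003 = -1817535/397003 ≈ -4.5781)
-Y = -1*(-1817535/397003) = 1817535/397003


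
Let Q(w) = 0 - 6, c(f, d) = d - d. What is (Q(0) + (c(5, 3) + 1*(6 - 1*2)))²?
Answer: 4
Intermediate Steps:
c(f, d) = 0
Q(w) = -6
(Q(0) + (c(5, 3) + 1*(6 - 1*2)))² = (-6 + (0 + 1*(6 - 1*2)))² = (-6 + (0 + 1*(6 - 2)))² = (-6 + (0 + 1*4))² = (-6 + (0 + 4))² = (-6 + 4)² = (-2)² = 4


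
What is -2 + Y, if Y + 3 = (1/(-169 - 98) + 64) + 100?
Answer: 42452/267 ≈ 159.00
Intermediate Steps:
Y = 42986/267 (Y = -3 + ((1/(-169 - 98) + 64) + 100) = -3 + ((1/(-267) + 64) + 100) = -3 + ((-1/267 + 64) + 100) = -3 + (17087/267 + 100) = -3 + 43787/267 = 42986/267 ≈ 161.00)
-2 + Y = -2 + 42986/267 = 42452/267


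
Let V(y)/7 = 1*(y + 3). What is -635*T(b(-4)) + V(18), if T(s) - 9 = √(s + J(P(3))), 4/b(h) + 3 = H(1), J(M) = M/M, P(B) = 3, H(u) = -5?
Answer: -5568 - 635*√2/2 ≈ -6017.0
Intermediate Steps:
J(M) = 1
b(h) = -½ (b(h) = 4/(-3 - 5) = 4/(-8) = 4*(-⅛) = -½)
T(s) = 9 + √(1 + s) (T(s) = 9 + √(s + 1) = 9 + √(1 + s))
V(y) = 21 + 7*y (V(y) = 7*(1*(y + 3)) = 7*(1*(3 + y)) = 7*(3 + y) = 21 + 7*y)
-635*T(b(-4)) + V(18) = -635*(9 + √(1 - ½)) + (21 + 7*18) = -635*(9 + √(½)) + (21 + 126) = -635*(9 + √2/2) + 147 = (-5715 - 635*√2/2) + 147 = -5568 - 635*√2/2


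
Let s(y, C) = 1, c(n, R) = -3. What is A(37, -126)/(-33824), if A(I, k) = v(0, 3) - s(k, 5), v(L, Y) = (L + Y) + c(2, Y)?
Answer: 1/33824 ≈ 2.9565e-5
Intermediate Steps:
v(L, Y) = -3 + L + Y (v(L, Y) = (L + Y) - 3 = -3 + L + Y)
A(I, k) = -1 (A(I, k) = (-3 + 0 + 3) - 1*1 = 0 - 1 = -1)
A(37, -126)/(-33824) = -1/(-33824) = -1*(-1/33824) = 1/33824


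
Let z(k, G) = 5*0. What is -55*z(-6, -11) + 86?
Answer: 86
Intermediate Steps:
z(k, G) = 0
-55*z(-6, -11) + 86 = -55*0 + 86 = 0 + 86 = 86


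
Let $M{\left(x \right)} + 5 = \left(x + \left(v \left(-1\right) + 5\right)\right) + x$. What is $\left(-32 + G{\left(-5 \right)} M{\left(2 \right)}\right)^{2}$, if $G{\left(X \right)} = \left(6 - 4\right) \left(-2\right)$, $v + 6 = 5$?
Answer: $2704$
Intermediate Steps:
$v = -1$ ($v = -6 + 5 = -1$)
$G{\left(X \right)} = -4$ ($G{\left(X \right)} = 2 \left(-2\right) = -4$)
$M{\left(x \right)} = 1 + 2 x$ ($M{\left(x \right)} = -5 + \left(\left(x + \left(\left(-1\right) \left(-1\right) + 5\right)\right) + x\right) = -5 + \left(\left(x + \left(1 + 5\right)\right) + x\right) = -5 + \left(\left(x + 6\right) + x\right) = -5 + \left(\left(6 + x\right) + x\right) = -5 + \left(6 + 2 x\right) = 1 + 2 x$)
$\left(-32 + G{\left(-5 \right)} M{\left(2 \right)}\right)^{2} = \left(-32 - 4 \left(1 + 2 \cdot 2\right)\right)^{2} = \left(-32 - 4 \left(1 + 4\right)\right)^{2} = \left(-32 - 20\right)^{2} = \left(-52\right)^{2} = 2704$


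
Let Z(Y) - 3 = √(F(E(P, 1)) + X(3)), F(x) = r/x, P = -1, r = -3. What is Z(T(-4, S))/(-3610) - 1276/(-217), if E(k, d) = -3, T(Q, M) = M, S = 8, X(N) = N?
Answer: 921055/156674 ≈ 5.8788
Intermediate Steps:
F(x) = -3/x
Z(Y) = 5 (Z(Y) = 3 + √(-3/(-3) + 3) = 3 + √(-3*(-⅓) + 3) = 3 + √(1 + 3) = 3 + √4 = 3 + 2 = 5)
Z(T(-4, S))/(-3610) - 1276/(-217) = 5/(-3610) - 1276/(-217) = 5*(-1/3610) - 1276*(-1/217) = -1/722 + 1276/217 = 921055/156674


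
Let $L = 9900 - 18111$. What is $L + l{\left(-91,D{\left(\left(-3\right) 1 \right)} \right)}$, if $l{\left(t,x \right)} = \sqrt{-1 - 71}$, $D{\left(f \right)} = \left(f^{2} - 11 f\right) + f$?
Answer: $-8211 + 6 i \sqrt{2} \approx -8211.0 + 8.4853 i$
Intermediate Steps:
$D{\left(f \right)} = f^{2} - 10 f$
$l{\left(t,x \right)} = 6 i \sqrt{2}$ ($l{\left(t,x \right)} = \sqrt{-72} = 6 i \sqrt{2}$)
$L = -8211$ ($L = 9900 - 18111 = -8211$)
$L + l{\left(-91,D{\left(\left(-3\right) 1 \right)} \right)} = -8211 + 6 i \sqrt{2}$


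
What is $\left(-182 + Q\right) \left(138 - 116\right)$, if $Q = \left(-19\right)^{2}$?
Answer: $3938$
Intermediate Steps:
$Q = 361$
$\left(-182 + Q\right) \left(138 - 116\right) = \left(-182 + 361\right) \left(138 - 116\right) = 179 \left(138 - 116\right) = 179 \cdot 22 = 3938$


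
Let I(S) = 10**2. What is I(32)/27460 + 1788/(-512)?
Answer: -613091/175744 ≈ -3.4885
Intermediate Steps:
I(S) = 100
I(32)/27460 + 1788/(-512) = 100/27460 + 1788/(-512) = 100*(1/27460) + 1788*(-1/512) = 5/1373 - 447/128 = -613091/175744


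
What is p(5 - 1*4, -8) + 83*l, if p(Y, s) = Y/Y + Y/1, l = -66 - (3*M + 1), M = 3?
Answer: -6306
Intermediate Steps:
l = -76 (l = -66 - (3*3 + 1) = -66 - (9 + 1) = -66 - 1*10 = -66 - 10 = -76)
p(Y, s) = 1 + Y (p(Y, s) = 1 + Y*1 = 1 + Y)
p(5 - 1*4, -8) + 83*l = (1 + (5 - 1*4)) + 83*(-76) = (1 + (5 - 4)) - 6308 = (1 + 1) - 6308 = 2 - 6308 = -6306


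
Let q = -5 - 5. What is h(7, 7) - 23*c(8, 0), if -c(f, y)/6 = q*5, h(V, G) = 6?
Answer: -6894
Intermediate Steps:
q = -10
c(f, y) = 300 (c(f, y) = -(-60)*5 = -6*(-50) = 300)
h(7, 7) - 23*c(8, 0) = 6 - 23*300 = 6 - 6900 = -6894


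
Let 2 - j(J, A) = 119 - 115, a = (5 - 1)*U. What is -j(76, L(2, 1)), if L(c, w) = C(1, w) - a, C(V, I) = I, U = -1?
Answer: 2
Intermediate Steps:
a = -4 (a = (5 - 1)*(-1) = 4*(-1) = -4)
L(c, w) = 4 + w (L(c, w) = w - 1*(-4) = w + 4 = 4 + w)
j(J, A) = -2 (j(J, A) = 2 - (119 - 115) = 2 - 1*4 = 2 - 4 = -2)
-j(76, L(2, 1)) = -1*(-2) = 2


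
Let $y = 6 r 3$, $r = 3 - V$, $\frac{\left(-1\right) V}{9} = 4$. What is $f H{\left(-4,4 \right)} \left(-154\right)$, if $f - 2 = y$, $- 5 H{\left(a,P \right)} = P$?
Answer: $\frac{433664}{5} \approx 86733.0$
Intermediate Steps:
$V = -36$ ($V = \left(-9\right) 4 = -36$)
$r = 39$ ($r = 3 - -36 = 3 + 36 = 39$)
$H{\left(a,P \right)} = - \frac{P}{5}$
$y = 702$ ($y = 6 \cdot 39 \cdot 3 = 234 \cdot 3 = 702$)
$f = 704$ ($f = 2 + 702 = 704$)
$f H{\left(-4,4 \right)} \left(-154\right) = 704 \left(\left(- \frac{1}{5}\right) 4\right) \left(-154\right) = 704 \left(- \frac{4}{5}\right) \left(-154\right) = \left(- \frac{2816}{5}\right) \left(-154\right) = \frac{433664}{5}$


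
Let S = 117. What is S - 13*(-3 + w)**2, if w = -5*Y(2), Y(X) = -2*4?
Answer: -17680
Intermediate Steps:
Y(X) = -8
w = 40 (w = -5*(-8) = 40)
S - 13*(-3 + w)**2 = 117 - 13*(-3 + 40)**2 = 117 - 13*37**2 = 117 - 13*1369 = 117 - 17797 = -17680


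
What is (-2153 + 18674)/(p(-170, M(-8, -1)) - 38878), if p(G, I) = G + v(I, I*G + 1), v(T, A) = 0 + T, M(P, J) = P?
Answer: -16521/39056 ≈ -0.42301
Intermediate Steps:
v(T, A) = T
p(G, I) = G + I
(-2153 + 18674)/(p(-170, M(-8, -1)) - 38878) = (-2153 + 18674)/((-170 - 8) - 38878) = 16521/(-178 - 38878) = 16521/(-39056) = 16521*(-1/39056) = -16521/39056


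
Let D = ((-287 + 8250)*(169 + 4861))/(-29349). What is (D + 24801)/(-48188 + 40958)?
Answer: -687830659/212193270 ≈ -3.2415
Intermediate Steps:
D = -40053890/29349 (D = (7963*5030)*(-1/29349) = 40053890*(-1/29349) = -40053890/29349 ≈ -1364.7)
(D + 24801)/(-48188 + 40958) = (-40053890/29349 + 24801)/(-48188 + 40958) = (687830659/29349)/(-7230) = (687830659/29349)*(-1/7230) = -687830659/212193270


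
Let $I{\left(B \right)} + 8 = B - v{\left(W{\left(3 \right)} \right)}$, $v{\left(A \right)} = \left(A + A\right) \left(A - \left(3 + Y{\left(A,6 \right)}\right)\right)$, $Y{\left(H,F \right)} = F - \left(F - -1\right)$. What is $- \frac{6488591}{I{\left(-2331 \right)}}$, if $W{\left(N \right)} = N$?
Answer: $\frac{6488591}{2345} \approx 2767.0$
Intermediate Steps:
$Y{\left(H,F \right)} = -1$ ($Y{\left(H,F \right)} = F - \left(F + 1\right) = F - \left(1 + F\right) = -1$)
$v{\left(A \right)} = 2 A \left(-2 + A\right)$ ($v{\left(A \right)} = \left(A + A\right) \left(A - 2\right) = 2 A \left(A + \left(-3 + 1\right)\right) = 2 A \left(A - 2\right) = 2 A \left(-2 + A\right)$)
$I{\left(B \right)} = -14 + B$ ($I{\left(B \right)} = -8 + \left(B - 2 \cdot 3 \left(-2 + 3\right)\right) = -8 + \left(B - 2 \cdot 3 \cdot 1\right) = -8 + \left(B - 6\right) = -8 + \left(-6 + B\right) = -14 + B$)
$- \frac{6488591}{I{\left(-2331 \right)}} = - \frac{6488591}{-14 - 2331} = - \frac{6488591}{-2345} = \left(-6488591\right) \left(- \frac{1}{2345}\right) = \frac{6488591}{2345}$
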